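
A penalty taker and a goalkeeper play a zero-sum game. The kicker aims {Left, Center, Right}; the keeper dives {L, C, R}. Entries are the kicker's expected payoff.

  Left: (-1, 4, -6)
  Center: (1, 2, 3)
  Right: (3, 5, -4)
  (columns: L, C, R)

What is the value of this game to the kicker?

13/9

Row minima: Left → -6, Center → 1, Right → -4; maximin = 1.
Column maxima: L → 3, C → 5, R → 3; minimax = 3.
1 ≠ 3, so there is no saddle point; optimal play is mixed.
Left is strictly dominated by Right, so the kicker never plays it.
C is strictly dominated by L (it gives the kicker strictly more in every row), so the keeper never plays it.
On the remaining 2×2 (Center, Right vs L, R):
Let the kicker play Center with probability p. Expected payoff against L: 1p + 3(1−p) = −2p + 3; against R: 3p + (-4)(1−p) = 7p − 4.
Setting these equal: −2p + 3 = 7p − 4 ⇒ −9p = -7 ⇒ p = 7/9, and the value is (-2)·(7/9) + 3 = 13/9.
For the keeper: with q = P(L), equating Center's and Right's payoffs gives −2q + 3 = 7q − 4 ⇒ q = 7/9.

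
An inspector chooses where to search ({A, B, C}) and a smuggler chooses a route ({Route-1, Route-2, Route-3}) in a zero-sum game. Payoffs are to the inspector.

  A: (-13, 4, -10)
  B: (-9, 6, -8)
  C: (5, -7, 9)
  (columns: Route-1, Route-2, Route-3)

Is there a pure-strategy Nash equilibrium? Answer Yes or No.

Row minima: A → -13, B → -9, C → -7; maximin = -7.
Column maxima: Route-1 → 5, Route-2 → 6, Route-3 → 9; minimax = 5.
-7 ≠ 5, so no pure-strategy equilibrium exists.

No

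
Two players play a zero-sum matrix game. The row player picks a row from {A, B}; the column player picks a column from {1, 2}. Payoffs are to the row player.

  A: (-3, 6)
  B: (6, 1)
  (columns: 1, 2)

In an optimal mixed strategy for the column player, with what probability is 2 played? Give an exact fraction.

Row minima: A → -3, B → 1; maximin = 1.
Column maxima: 1 → 6, 2 → 6; minimax = 6.
1 ≠ 6, so there is no saddle point; optimal play is mixed.
Let the row player play A with probability p. Expected payoff against 1: (-3)p + 6(1−p) = −9p + 6; against 2: 6p + 1(1−p) = 5p + 1.
Setting these equal: −9p + 6 = 5p + 1 ⇒ −14p = -5 ⇒ p = 5/14, and the value is (-9)·(5/14) + 6 = 39/14.
For the column player: with q = P(1), equating A's and B's payoffs gives −9q + 6 = 5q + 1 ⇒ q = 5/14.

9/14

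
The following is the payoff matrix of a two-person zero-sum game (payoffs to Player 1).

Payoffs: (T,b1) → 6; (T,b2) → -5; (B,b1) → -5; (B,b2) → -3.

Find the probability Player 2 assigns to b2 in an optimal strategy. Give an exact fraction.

11/13

Row minima: T → -5, B → -5; maximin = -5.
Column maxima: b1 → 6, b2 → -3; minimax = -3.
-5 ≠ -3, so there is no saddle point; optimal play is mixed.
Let Player 1 play T with probability p. Expected payoff against b1: 6p + (-5)(1−p) = 11p − 5; against b2: (-5)p + (-3)(1−p) = −2p − 3.
Setting these equal: 11p − 5 = −2p − 3 ⇒ 13p = 2 ⇒ p = 2/13, and the value is (11)·(2/13) − 5 = -43/13.
For Player 2: with q = P(b1), equating T's and B's payoffs gives 11q − 5 = −2q − 3 ⇒ q = 2/13.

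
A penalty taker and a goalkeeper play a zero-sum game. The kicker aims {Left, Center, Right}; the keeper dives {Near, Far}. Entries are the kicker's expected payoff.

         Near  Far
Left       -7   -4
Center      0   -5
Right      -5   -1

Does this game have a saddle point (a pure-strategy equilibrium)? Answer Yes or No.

No

Row minima: Left → -7, Center → -5, Right → -5; maximin = -5.
Column maxima: Near → 0, Far → -1; minimax = -1.
-5 ≠ -1, so no pure-strategy equilibrium exists.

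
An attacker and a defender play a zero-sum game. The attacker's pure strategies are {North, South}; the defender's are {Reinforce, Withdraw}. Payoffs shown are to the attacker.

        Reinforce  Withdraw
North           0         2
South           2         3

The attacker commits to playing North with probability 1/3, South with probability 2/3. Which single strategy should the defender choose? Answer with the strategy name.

If the defender plays Reinforce, the attacker's expected payoff is (1/3)·0 + (2/3)·2 = 4/3.
If the defender plays Withdraw, the attacker's expected payoff is (1/3)·2 + (2/3)·3 = 8/3.
The defender minimizes the attacker's payoff; the smallest is 4/3, so the best response is Reinforce.

Reinforce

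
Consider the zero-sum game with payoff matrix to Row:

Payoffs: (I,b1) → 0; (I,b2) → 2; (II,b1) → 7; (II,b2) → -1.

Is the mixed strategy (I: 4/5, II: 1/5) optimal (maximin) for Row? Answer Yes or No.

Yes

Against b1 this mix gives (4/5)·0 + (1/5)·7 = 7/5.
Against b2 this mix gives (4/5)·2 + (1/5)·(-1) = 7/5.
All of Column's active replies (b1, b2) yield 7/5, and no column does worse for Row. The mix makes Column indifferent and guarantees 7/5, so it is optimal.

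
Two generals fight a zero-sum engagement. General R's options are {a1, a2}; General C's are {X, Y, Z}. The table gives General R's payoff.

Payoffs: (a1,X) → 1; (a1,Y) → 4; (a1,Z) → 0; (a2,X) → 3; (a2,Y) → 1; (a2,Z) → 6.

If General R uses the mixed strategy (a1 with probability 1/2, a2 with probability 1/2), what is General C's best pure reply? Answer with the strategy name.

X

If General C plays X, General R's expected payoff is (1/2)·1 + (1/2)·3 = 2.
If General C plays Y, General R's expected payoff is (1/2)·4 + (1/2)·1 = 5/2.
If General C plays Z, General R's expected payoff is (1/2)·0 + (1/2)·6 = 3.
General C minimizes General R's payoff; the smallest is 2, so the best response is X.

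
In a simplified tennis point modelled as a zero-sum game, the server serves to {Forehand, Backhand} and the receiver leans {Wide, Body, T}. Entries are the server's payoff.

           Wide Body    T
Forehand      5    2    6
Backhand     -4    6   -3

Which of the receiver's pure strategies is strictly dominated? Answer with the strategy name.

T

Wide holds the server's payoff strictly below T in every row: 5 < 6, -4 < -3.
So T is strictly dominated for the receiver.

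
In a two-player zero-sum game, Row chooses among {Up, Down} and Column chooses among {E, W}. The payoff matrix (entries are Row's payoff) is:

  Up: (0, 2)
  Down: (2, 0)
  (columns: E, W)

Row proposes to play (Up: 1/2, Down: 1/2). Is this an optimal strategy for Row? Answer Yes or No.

Yes

Against E this mix gives (1/2)·0 + (1/2)·2 = 1.
Against W this mix gives (1/2)·2 + (1/2)·0 = 1.
All of Column's active replies (E, W) yield 1, and no column does worse for Row. The mix makes Column indifferent and guarantees 1, so it is optimal.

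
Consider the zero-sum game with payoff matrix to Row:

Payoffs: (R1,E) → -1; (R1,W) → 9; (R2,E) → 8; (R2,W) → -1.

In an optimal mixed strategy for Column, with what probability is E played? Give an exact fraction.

10/19

Row minima: R1 → -1, R2 → -1; maximin = -1.
Column maxima: E → 8, W → 9; minimax = 8.
-1 ≠ 8, so there is no saddle point; optimal play is mixed.
Let Row play R1 with probability p. Expected payoff against E: (-1)p + 8(1−p) = −9p + 8; against W: 9p + (-1)(1−p) = 10p − 1.
Setting these equal: −9p + 8 = 10p − 1 ⇒ −19p = -9 ⇒ p = 9/19, and the value is (-9)·(9/19) + 8 = 71/19.
For Column: with q = P(E), equating R1's and R2's payoffs gives −10q + 9 = 9q − 1 ⇒ q = 10/19.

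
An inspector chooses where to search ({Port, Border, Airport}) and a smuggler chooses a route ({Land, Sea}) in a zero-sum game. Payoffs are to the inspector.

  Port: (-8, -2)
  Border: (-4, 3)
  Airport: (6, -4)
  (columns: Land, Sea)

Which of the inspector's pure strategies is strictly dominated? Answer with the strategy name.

Port

Border gives a strictly higher payoff than Port against every column: -4 > -8, 3 > -2.
So Port is strictly dominated and the inspector never plays it.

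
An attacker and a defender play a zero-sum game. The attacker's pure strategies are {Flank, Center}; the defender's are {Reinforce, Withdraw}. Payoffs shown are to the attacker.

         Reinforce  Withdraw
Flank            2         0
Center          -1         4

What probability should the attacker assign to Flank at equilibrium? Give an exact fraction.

Row minima: Flank → 0, Center → -1; maximin = 0.
Column maxima: Reinforce → 2, Withdraw → 4; minimax = 2.
0 ≠ 2, so there is no saddle point; optimal play is mixed.
Let the attacker play Flank with probability p. Expected payoff against Reinforce: 2p + (-1)(1−p) = 3p − 1; against Withdraw: 0p + 4(1−p) = −4p + 4.
Setting these equal: 3p − 1 = −4p + 4 ⇒ 7p = 5 ⇒ p = 5/7, and the value is (3)·(5/7) − 1 = 8/7.
For the defender: with q = P(Reinforce), equating Flank's and Center's payoffs gives 2q = −5q + 4 ⇒ q = 4/7.

5/7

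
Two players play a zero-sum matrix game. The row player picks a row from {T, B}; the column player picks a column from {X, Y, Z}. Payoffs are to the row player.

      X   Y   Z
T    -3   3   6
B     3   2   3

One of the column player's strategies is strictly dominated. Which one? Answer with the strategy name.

Y holds the row player's payoff strictly below Z in every row: 3 < 6, 2 < 3.
So Z is strictly dominated for the column player.

Z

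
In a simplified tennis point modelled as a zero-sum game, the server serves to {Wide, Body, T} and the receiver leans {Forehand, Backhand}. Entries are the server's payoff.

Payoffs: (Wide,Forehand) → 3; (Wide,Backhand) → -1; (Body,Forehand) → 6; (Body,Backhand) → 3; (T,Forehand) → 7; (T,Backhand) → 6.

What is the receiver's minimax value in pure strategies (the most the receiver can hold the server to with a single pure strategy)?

6

Column maxima: Forehand → 7, Backhand → 6.
The smallest of these is 6.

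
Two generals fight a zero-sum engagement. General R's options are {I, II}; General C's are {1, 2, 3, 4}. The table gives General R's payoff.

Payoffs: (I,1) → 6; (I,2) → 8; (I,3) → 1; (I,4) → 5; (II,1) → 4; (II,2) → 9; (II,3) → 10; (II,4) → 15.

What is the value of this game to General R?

Row minima: I → 1, II → 4; maximin = 4.
Column maxima: 1 → 6, 2 → 9, 3 → 10, 4 → 15; minimax = 6.
4 ≠ 6, so there is no saddle point; optimal play is mixed.
2 is strictly dominated by 1 (it gives General R strictly more in every row), so General C never plays it.
4 is strictly dominated by 3 (it gives General R strictly more in every row), so General C never plays it.
On the remaining 2×2 (I, II vs 1, 3):
Let General R play I with probability p. Expected payoff against 1: 6p + 4(1−p) = 2p + 4; against 3: 1p + 10(1−p) = −9p + 10.
Setting these equal: 2p + 4 = −9p + 10 ⇒ 11p = 6 ⇒ p = 6/11, and the value is (2)·(6/11) + 4 = 56/11.
For General C: with q = P(1), equating I's and II's payoffs gives 5q + 1 = −6q + 10 ⇒ q = 9/11.

56/11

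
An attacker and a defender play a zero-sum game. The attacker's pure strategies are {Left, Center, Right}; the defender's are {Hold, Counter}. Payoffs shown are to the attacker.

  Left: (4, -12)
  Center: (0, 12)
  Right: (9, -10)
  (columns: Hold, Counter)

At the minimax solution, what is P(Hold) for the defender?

22/31

Row minima: Left → -12, Center → 0, Right → -10; maximin = 0.
Column maxima: Hold → 9, Counter → 12; minimax = 9.
0 ≠ 9, so there is no saddle point; optimal play is mixed.
Left is strictly dominated by Right, so the attacker never plays it.
On the remaining 2×2 (Center, Right vs Hold, Counter):
Let the attacker play Center with probability p. Expected payoff against Hold: 0p + 9(1−p) = −9p + 9; against Counter: 12p + (-10)(1−p) = 22p − 10.
Setting these equal: −9p + 9 = 22p − 10 ⇒ −31p = -19 ⇒ p = 19/31, and the value is (-9)·(19/31) + 9 = 108/31.
For the defender: with q = P(Hold), equating Center's and Right's payoffs gives −12q + 12 = 19q − 10 ⇒ q = 22/31.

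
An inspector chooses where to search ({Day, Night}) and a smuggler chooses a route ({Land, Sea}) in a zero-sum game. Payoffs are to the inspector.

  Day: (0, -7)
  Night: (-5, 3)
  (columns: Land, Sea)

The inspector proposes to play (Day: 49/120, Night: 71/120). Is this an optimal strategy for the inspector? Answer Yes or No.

No

Against Land this mix gives (49/120)·0 + (71/120)·(-5) = -71/24.
Against Sea this mix gives (49/120)·(-7) + (71/120)·3 = -13/12.
The smuggler will play Land, holding the inspector to -71/24. Shifting weight toward the row that does better against Land would raise this floor (the equalizing mix achieves -7/3 against both Land and Sea), so the proposed strategy is not optimal.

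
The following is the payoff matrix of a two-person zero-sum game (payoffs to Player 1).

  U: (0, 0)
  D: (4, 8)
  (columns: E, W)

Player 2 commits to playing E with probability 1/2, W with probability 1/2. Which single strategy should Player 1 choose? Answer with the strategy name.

Expected payoff of U: (1/2)·0 + (1/2)·0 = 0.
Expected payoff of D: (1/2)·4 + (1/2)·8 = 6.
The largest is 6, so Player 1's best response is D.

D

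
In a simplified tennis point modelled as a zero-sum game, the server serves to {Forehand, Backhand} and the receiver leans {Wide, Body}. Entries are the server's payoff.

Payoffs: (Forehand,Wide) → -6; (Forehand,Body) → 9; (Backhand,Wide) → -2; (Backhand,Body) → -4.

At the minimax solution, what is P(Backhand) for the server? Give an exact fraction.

Row minima: Forehand → -6, Backhand → -4; maximin = -4.
Column maxima: Wide → -2, Body → 9; minimax = -2.
-4 ≠ -2, so there is no saddle point; optimal play is mixed.
Let the server play Forehand with probability p. Expected payoff against Wide: (-6)p + (-2)(1−p) = −4p − 2; against Body: 9p + (-4)(1−p) = 13p − 4.
Setting these equal: −4p − 2 = 13p − 4 ⇒ −17p = -2 ⇒ p = 2/17, and the value is (-4)·(2/17) − 2 = -42/17.
For the receiver: with q = P(Wide), equating Forehand's and Backhand's payoffs gives −15q + 9 = 2q − 4 ⇒ q = 13/17.

15/17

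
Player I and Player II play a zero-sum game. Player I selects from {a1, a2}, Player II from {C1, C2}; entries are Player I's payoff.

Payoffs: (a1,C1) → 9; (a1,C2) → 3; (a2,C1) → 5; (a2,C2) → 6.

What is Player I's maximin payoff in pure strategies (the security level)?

Row minima: a1 → 3, a2 → 5.
The best of these is 5.

5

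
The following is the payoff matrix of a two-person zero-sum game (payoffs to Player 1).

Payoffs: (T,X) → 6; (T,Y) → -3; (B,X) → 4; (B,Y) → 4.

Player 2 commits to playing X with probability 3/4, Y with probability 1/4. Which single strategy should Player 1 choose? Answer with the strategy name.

B

Expected payoff of T: (3/4)·6 + (1/4)·(-3) = 15/4.
Expected payoff of B: (3/4)·4 + (1/4)·4 = 4.
The largest is 4, so Player 1's best response is B.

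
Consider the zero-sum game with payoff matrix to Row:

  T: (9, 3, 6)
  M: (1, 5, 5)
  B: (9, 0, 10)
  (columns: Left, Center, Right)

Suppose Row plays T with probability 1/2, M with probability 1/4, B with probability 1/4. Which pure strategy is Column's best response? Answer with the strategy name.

If Column plays Left, Row's expected payoff is (1/2)·9 + (1/4)·1 + (1/4)·9 = 7.
If Column plays Center, Row's expected payoff is (1/2)·3 + (1/4)·5 + (1/4)·0 = 11/4.
If Column plays Right, Row's expected payoff is (1/2)·6 + (1/4)·5 + (1/4)·10 = 27/4.
Column minimizes Row's payoff; the smallest is 11/4, so the best response is Center.

Center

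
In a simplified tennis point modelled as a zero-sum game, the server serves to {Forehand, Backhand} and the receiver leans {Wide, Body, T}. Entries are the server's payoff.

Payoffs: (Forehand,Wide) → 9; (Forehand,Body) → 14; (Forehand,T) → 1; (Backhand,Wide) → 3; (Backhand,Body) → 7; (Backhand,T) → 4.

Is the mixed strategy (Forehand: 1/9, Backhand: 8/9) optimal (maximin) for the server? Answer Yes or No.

Against Wide this mix gives (1/9)·9 + (8/9)·3 = 11/3.
Against Body this mix gives (1/9)·14 + (8/9)·7 = 70/9.
Against T this mix gives (1/9)·1 + (8/9)·4 = 11/3.
All of the receiver's active replies (Wide, T) yield 11/3, and no column does worse for the server. The mix makes the receiver indifferent and guarantees 11/3, so it is optimal.

Yes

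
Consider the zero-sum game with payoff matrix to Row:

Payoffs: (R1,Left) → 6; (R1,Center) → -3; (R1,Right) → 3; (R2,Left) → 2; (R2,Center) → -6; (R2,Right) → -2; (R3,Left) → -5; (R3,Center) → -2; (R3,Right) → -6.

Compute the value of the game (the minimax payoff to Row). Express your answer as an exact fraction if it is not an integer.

-12/5

Row minima: R1 → -3, R2 → -6, R3 → -6; maximin = -3.
Column maxima: Left → 6, Center → -2, Right → 3; minimax = -2.
-3 ≠ -2, so there is no saddle point; optimal play is mixed.
R2 is strictly dominated by R1, so Row never plays it.
Left is strictly dominated by Right (it gives Row strictly more in every row), so Column never plays it.
On the remaining 2×2 (R1, R3 vs Center, Right):
Let Row play R1 with probability p. Expected payoff against Center: (-3)p + (-2)(1−p) = −p − 2; against Right: 3p + (-6)(1−p) = 9p − 6.
Setting these equal: −p − 2 = 9p − 6 ⇒ −10p = -4 ⇒ p = 2/5, and the value is (-1)·(2/5) − 2 = -12/5.
For Column: with q = P(Center), equating R1's and R3's payoffs gives −6q + 3 = 4q − 6 ⇒ q = 9/10.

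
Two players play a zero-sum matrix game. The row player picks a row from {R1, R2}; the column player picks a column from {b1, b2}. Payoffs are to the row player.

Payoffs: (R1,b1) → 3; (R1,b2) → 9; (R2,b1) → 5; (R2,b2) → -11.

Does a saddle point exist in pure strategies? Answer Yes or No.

Row minima: R1 → 3, R2 → -11; maximin = 3.
Column maxima: b1 → 5, b2 → 9; minimax = 5.
3 ≠ 5, so no pure-strategy equilibrium exists.

No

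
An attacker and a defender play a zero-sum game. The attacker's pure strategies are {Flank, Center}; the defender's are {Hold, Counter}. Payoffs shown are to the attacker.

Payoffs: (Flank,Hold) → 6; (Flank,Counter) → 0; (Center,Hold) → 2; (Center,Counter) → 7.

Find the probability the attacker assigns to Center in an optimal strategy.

Row minima: Flank → 0, Center → 2; maximin = 2.
Column maxima: Hold → 6, Counter → 7; minimax = 6.
2 ≠ 6, so there is no saddle point; optimal play is mixed.
Let the attacker play Flank with probability p. Expected payoff against Hold: 6p + 2(1−p) = 4p + 2; against Counter: 0p + 7(1−p) = −7p + 7.
Setting these equal: 4p + 2 = −7p + 7 ⇒ 11p = 5 ⇒ p = 5/11, and the value is (4)·(5/11) + 2 = 42/11.
For the defender: with q = P(Hold), equating Flank's and Center's payoffs gives 6q = −5q + 7 ⇒ q = 7/11.

6/11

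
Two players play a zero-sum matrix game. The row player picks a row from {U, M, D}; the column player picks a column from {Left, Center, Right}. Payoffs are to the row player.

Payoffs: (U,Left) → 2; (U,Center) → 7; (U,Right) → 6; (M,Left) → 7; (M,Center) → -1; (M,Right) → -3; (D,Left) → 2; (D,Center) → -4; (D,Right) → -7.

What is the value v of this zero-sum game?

Row minima: U → 2, M → -3, D → -7; maximin = 2.
Column maxima: Left → 7, Center → 7, Right → 6; minimax = 6.
2 ≠ 6, so there is no saddle point; optimal play is mixed.
D is strictly dominated by M, so the row player never plays it.
Center is strictly dominated by Right (it gives the row player strictly more in every row), so the column player never plays it.
On the remaining 2×2 (U, M vs Left, Right):
Let the row player play U with probability p. Expected payoff against Left: 2p + 7(1−p) = −5p + 7; against Right: 6p + (-3)(1−p) = 9p − 3.
Setting these equal: −5p + 7 = 9p − 3 ⇒ −14p = -10 ⇒ p = 5/7, and the value is (-5)·(5/7) + 7 = 24/7.
For the column player: with q = P(Left), equating U's and M's payoffs gives −4q + 6 = 10q − 3 ⇒ q = 9/14.

24/7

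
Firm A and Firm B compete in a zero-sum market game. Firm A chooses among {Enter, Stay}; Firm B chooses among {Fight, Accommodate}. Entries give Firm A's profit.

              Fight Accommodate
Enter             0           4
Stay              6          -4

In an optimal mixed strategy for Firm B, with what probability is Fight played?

4/7

Row minima: Enter → 0, Stay → -4; maximin = 0.
Column maxima: Fight → 6, Accommodate → 4; minimax = 4.
0 ≠ 4, so there is no saddle point; optimal play is mixed.
Let Firm A play Enter with probability p. Expected payoff against Fight: 0p + 6(1−p) = −6p + 6; against Accommodate: 4p + (-4)(1−p) = 8p − 4.
Setting these equal: −6p + 6 = 8p − 4 ⇒ −14p = -10 ⇒ p = 5/7, and the value is (-6)·(5/7) + 6 = 12/7.
For Firm B: with q = P(Fight), equating Enter's and Stay's payoffs gives −4q + 4 = 10q − 4 ⇒ q = 4/7.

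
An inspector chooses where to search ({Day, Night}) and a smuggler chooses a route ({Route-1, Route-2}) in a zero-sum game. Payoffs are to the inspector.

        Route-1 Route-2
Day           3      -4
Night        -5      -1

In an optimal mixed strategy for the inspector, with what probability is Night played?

Row minima: Day → -4, Night → -5; maximin = -4.
Column maxima: Route-1 → 3, Route-2 → -1; minimax = -1.
-4 ≠ -1, so there is no saddle point; optimal play is mixed.
Let the inspector play Day with probability p. Expected payoff against Route-1: 3p + (-5)(1−p) = 8p − 5; against Route-2: (-4)p + (-1)(1−p) = −3p − 1.
Setting these equal: 8p − 5 = −3p − 1 ⇒ 11p = 4 ⇒ p = 4/11, and the value is (8)·(4/11) − 5 = -23/11.
For the smuggler: with q = P(Route-1), equating Day's and Night's payoffs gives 7q − 4 = −4q − 1 ⇒ q = 3/11.

7/11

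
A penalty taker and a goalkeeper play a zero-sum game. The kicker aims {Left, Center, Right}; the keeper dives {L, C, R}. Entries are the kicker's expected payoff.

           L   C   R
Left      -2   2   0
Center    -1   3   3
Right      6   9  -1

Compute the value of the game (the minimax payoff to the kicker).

Row minima: Left → -2, Center → -1, Right → -1; maximin = -1.
Column maxima: L → 6, C → 9, R → 3; minimax = 3.
-1 ≠ 3, so there is no saddle point; optimal play is mixed.
Left is strictly dominated by Center, so the kicker never plays it.
C is strictly dominated by L (it gives the kicker strictly more in every row), so the keeper never plays it.
On the remaining 2×2 (Center, Right vs L, R):
Let the kicker play Center with probability p. Expected payoff against L: (-1)p + 6(1−p) = −7p + 6; against R: 3p + (-1)(1−p) = 4p − 1.
Setting these equal: −7p + 6 = 4p − 1 ⇒ −11p = -7 ⇒ p = 7/11, and the value is (-7)·(7/11) + 6 = 17/11.
For the keeper: with q = P(L), equating Center's and Right's payoffs gives −4q + 3 = 7q − 1 ⇒ q = 4/11.

17/11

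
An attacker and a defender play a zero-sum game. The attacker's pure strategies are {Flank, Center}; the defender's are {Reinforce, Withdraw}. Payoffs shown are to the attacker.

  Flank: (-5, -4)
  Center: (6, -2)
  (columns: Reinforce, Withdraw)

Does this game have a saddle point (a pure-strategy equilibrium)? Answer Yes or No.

Row minima: Flank → -5, Center → -2; maximin = -2.
Column maxima: Reinforce → 6, Withdraw → -2; minimax = -2.
maximin = minimax = -2, so a saddle point exists.

Yes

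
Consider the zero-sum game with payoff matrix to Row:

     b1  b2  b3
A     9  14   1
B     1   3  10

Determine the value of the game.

Row minima: A → 1, B → 1; maximin = 1.
Column maxima: b1 → 9, b2 → 14, b3 → 10; minimax = 9.
1 ≠ 9, so there is no saddle point; optimal play is mixed.
b2 is strictly dominated by b1 (it gives Row strictly more in every row), so Column never plays it.
On the remaining 2×2 (A, B vs b1, b3):
Let Row play A with probability p. Expected payoff against b1: 9p + 1(1−p) = 8p + 1; against b3: 1p + 10(1−p) = −9p + 10.
Setting these equal: 8p + 1 = −9p + 10 ⇒ 17p = 9 ⇒ p = 9/17, and the value is (8)·(9/17) + 1 = 89/17.
For Column: with q = P(b1), equating A's and B's payoffs gives 8q + 1 = −9q + 10 ⇒ q = 9/17.

89/17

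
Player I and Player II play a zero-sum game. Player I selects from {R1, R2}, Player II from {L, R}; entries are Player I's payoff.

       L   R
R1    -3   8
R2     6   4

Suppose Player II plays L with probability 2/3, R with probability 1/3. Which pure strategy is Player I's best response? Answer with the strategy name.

R2

Expected payoff of R1: (2/3)·(-3) + (1/3)·8 = 2/3.
Expected payoff of R2: (2/3)·6 + (1/3)·4 = 16/3.
The largest is 16/3, so Player I's best response is R2.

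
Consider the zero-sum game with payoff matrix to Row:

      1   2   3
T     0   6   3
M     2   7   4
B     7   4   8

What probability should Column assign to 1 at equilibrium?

Row minima: T → 0, M → 2, B → 4; maximin = 4.
Column maxima: 1 → 7, 2 → 7, 3 → 8; minimax = 7.
4 ≠ 7, so there is no saddle point; optimal play is mixed.
T is strictly dominated by M, so Row never plays it.
3 is strictly dominated by 1 (it gives Row strictly more in every row), so Column never plays it.
On the remaining 2×2 (M, B vs 1, 2):
Let Row play M with probability p. Expected payoff against 1: 2p + 7(1−p) = −5p + 7; against 2: 7p + 4(1−p) = 3p + 4.
Setting these equal: −5p + 7 = 3p + 4 ⇒ −8p = -3 ⇒ p = 3/8, and the value is (-5)·(3/8) + 7 = 41/8.
For Column: with q = P(1), equating M's and B's payoffs gives −5q + 7 = 3q + 4 ⇒ q = 3/8.

3/8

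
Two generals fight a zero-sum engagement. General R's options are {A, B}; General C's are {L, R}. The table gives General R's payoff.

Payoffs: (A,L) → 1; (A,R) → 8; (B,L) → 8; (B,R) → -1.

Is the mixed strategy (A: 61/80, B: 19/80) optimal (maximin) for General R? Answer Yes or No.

Against L this mix gives (61/80)·1 + (19/80)·8 = 213/80.
Against R this mix gives (61/80)·8 + (19/80)·(-1) = 469/80.
General C will play L, holding General R to 213/80. Shifting weight toward the row that does better against L would raise this floor (the equalizing mix achieves 65/16 against both L and R), so the proposed strategy is not optimal.

No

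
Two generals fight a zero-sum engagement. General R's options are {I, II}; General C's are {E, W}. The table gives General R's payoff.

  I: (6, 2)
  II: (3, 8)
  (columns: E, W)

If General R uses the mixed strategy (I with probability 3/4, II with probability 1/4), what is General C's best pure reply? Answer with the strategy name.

W

If General C plays E, General R's expected payoff is (3/4)·6 + (1/4)·3 = 21/4.
If General C plays W, General R's expected payoff is (3/4)·2 + (1/4)·8 = 7/2.
General C minimizes General R's payoff; the smallest is 7/2, so the best response is W.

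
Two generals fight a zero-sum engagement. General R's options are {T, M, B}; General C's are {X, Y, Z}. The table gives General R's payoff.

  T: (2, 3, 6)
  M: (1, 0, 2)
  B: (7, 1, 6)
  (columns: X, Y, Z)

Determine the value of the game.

19/7

Row minima: T → 2, M → 0, B → 1; maximin = 2.
Column maxima: X → 7, Y → 3, Z → 6; minimax = 3.
2 ≠ 3, so there is no saddle point; optimal play is mixed.
M is strictly dominated by T, so General R never plays it.
Z is strictly dominated by Y (it gives General R strictly more in every row), so General C never plays it.
On the remaining 2×2 (T, B vs X, Y):
Let General R play T with probability p. Expected payoff against X: 2p + 7(1−p) = −5p + 7; against Y: 3p + 1(1−p) = 2p + 1.
Setting these equal: −5p + 7 = 2p + 1 ⇒ −7p = -6 ⇒ p = 6/7, and the value is (-5)·(6/7) + 7 = 19/7.
For General C: with q = P(X), equating T's and B's payoffs gives −q + 3 = 6q + 1 ⇒ q = 2/7.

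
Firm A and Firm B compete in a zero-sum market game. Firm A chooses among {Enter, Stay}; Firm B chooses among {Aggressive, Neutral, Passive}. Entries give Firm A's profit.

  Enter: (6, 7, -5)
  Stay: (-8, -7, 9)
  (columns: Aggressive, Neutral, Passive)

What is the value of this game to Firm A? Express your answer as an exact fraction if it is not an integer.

1/2

Row minima: Enter → -5, Stay → -8; maximin = -5.
Column maxima: Aggressive → 6, Neutral → 7, Passive → 9; minimax = 6.
-5 ≠ 6, so there is no saddle point; optimal play is mixed.
Neutral is strictly dominated by Aggressive (it gives Firm A strictly more in every row), so Firm B never plays it.
On the remaining 2×2 (Enter, Stay vs Aggressive, Passive):
Let Firm A play Enter with probability p. Expected payoff against Aggressive: 6p + (-8)(1−p) = 14p − 8; against Passive: (-5)p + 9(1−p) = −14p + 9.
Setting these equal: 14p − 8 = −14p + 9 ⇒ 28p = 17 ⇒ p = 17/28, and the value is (14)·(17/28) − 8 = 1/2.
For Firm B: with q = P(Aggressive), equating Enter's and Stay's payoffs gives 11q − 5 = −17q + 9 ⇒ q = 1/2.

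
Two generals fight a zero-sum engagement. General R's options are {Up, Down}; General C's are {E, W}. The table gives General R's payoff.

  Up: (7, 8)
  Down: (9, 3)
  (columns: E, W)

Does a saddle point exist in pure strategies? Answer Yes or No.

No

Row minima: Up → 7, Down → 3; maximin = 7.
Column maxima: E → 9, W → 8; minimax = 8.
7 ≠ 8, so no pure-strategy equilibrium exists.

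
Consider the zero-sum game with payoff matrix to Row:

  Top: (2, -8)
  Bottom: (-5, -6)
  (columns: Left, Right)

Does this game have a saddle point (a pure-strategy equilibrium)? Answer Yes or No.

Yes

Row minima: Top → -8, Bottom → -6; maximin = -6.
Column maxima: Left → 2, Right → -6; minimax = -6.
maximin = minimax = -6, so a saddle point exists.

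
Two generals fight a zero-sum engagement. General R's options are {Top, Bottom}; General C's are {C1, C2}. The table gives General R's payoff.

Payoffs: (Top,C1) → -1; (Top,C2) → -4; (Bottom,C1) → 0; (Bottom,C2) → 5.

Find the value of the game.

Row minima: Top → -4, Bottom → 0; maximin = 0.
Column maxima: C1 → 0, C2 → 5; minimax = 0.
Since maximin = minimax = 0, there is a saddle point and the value is 0.

0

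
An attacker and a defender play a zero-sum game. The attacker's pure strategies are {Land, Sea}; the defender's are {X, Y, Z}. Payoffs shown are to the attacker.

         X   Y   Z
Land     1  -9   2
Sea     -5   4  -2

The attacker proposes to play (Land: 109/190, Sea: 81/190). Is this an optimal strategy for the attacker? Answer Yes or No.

Against X this mix gives (109/190)·1 + (81/190)·(-5) = -148/95.
Against Y this mix gives (109/190)·(-9) + (81/190)·4 = -657/190.
Against Z this mix gives (109/190)·2 + (81/190)·(-2) = 28/95.
The defender will play Y, holding the attacker to -657/190. Shifting weight toward the row that does better against Y would raise this floor (the equalizing mix achieves -41/19 against both Y and X), so the proposed strategy is not optimal.

No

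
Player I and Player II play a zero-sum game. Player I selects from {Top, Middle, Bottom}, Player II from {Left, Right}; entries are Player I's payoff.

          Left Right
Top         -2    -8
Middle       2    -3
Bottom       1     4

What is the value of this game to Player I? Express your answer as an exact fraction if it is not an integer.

Row minima: Top → -8, Middle → -3, Bottom → 1; maximin = 1.
Column maxima: Left → 2, Right → 4; minimax = 2.
1 ≠ 2, so there is no saddle point; optimal play is mixed.
Top is strictly dominated by Middle, so Player I never plays it.
On the remaining 2×2 (Middle, Bottom vs Left, Right):
Let Player I play Middle with probability p. Expected payoff against Left: 2p + 1(1−p) = p + 1; against Right: (-3)p + 4(1−p) = −7p + 4.
Setting these equal: p + 1 = −7p + 4 ⇒ 8p = 3 ⇒ p = 3/8, and the value is (1)·(3/8) + 1 = 11/8.
For Player II: with q = P(Left), equating Middle's and Bottom's payoffs gives 5q − 3 = −3q + 4 ⇒ q = 7/8.

11/8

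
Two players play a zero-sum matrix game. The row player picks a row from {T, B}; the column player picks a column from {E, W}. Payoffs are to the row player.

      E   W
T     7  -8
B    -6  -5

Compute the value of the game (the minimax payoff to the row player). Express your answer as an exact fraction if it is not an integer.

Row minima: T → -8, B → -6; maximin = -6.
Column maxima: E → 7, W → -5; minimax = -5.
-6 ≠ -5, so there is no saddle point; optimal play is mixed.
Let the row player play T with probability p. Expected payoff against E: 7p + (-6)(1−p) = 13p − 6; against W: (-8)p + (-5)(1−p) = −3p − 5.
Setting these equal: 13p − 6 = −3p − 5 ⇒ 16p = 1 ⇒ p = 1/16, and the value is (13)·(1/16) − 6 = -83/16.
For the column player: with q = P(E), equating T's and B's payoffs gives 15q − 8 = −q − 5 ⇒ q = 3/16.

-83/16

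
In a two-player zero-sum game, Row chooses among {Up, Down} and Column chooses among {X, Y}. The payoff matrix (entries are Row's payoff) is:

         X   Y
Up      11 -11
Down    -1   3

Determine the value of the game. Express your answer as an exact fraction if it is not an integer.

11/13

Row minima: Up → -11, Down → -1; maximin = -1.
Column maxima: X → 11, Y → 3; minimax = 3.
-1 ≠ 3, so there is no saddle point; optimal play is mixed.
Let Row play Up with probability p. Expected payoff against X: 11p + (-1)(1−p) = 12p − 1; against Y: (-11)p + 3(1−p) = −14p + 3.
Setting these equal: 12p − 1 = −14p + 3 ⇒ 26p = 4 ⇒ p = 2/13, and the value is (12)·(2/13) − 1 = 11/13.
For Column: with q = P(X), equating Up's and Down's payoffs gives 22q − 11 = −4q + 3 ⇒ q = 7/13.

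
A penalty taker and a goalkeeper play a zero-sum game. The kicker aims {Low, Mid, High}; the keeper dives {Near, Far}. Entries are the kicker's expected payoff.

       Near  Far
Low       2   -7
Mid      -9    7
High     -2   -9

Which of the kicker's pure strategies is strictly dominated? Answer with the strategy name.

High

Low gives a strictly higher payoff than High against every column: 2 > -2, -7 > -9.
So High is strictly dominated and the kicker never plays it.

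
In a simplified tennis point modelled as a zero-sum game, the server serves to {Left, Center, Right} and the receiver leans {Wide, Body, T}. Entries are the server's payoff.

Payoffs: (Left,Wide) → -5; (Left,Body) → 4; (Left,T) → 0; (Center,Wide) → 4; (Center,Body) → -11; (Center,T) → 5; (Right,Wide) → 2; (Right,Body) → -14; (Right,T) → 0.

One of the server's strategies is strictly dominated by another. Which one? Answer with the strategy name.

Right

Center gives a strictly higher payoff than Right against every column: 4 > 2, -11 > -14, 5 > 0.
So Right is strictly dominated and the server never plays it.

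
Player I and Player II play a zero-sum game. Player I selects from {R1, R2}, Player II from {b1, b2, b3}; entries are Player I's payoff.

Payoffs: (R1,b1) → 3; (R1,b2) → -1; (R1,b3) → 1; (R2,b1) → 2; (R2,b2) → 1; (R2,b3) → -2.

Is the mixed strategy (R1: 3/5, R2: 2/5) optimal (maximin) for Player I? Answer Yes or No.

Yes

Against b1 this mix gives (3/5)·3 + (2/5)·2 = 13/5.
Against b2 this mix gives (3/5)·(-1) + (2/5)·1 = -1/5.
Against b3 this mix gives (3/5)·1 + (2/5)·(-2) = -1/5.
All of Player II's active replies (b2, b3) yield -1/5, and no column does worse for Player I. The mix makes Player II indifferent and guarantees -1/5, so it is optimal.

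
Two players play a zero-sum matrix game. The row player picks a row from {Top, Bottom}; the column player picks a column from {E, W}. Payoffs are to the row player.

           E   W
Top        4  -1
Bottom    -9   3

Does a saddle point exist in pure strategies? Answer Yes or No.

Row minima: Top → -1, Bottom → -9; maximin = -1.
Column maxima: E → 4, W → 3; minimax = 3.
-1 ≠ 3, so no pure-strategy equilibrium exists.

No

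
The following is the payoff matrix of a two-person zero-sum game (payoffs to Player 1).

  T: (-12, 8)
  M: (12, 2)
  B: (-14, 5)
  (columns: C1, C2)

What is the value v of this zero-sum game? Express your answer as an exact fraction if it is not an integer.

4

Row minima: T → -12, M → 2, B → -14; maximin = 2.
Column maxima: C1 → 12, C2 → 8; minimax = 8.
2 ≠ 8, so there is no saddle point; optimal play is mixed.
B is strictly dominated by T, so Player 1 never plays it.
On the remaining 2×2 (T, M vs C1, C2):
Let Player 1 play T with probability p. Expected payoff against C1: (-12)p + 12(1−p) = −24p + 12; against C2: 8p + 2(1−p) = 6p + 2.
Setting these equal: −24p + 12 = 6p + 2 ⇒ −30p = -10 ⇒ p = 1/3, and the value is (-24)·(1/3) + 12 = 4.
For Player 2: with q = P(C1), equating T's and M's payoffs gives −20q + 8 = 10q + 2 ⇒ q = 1/5.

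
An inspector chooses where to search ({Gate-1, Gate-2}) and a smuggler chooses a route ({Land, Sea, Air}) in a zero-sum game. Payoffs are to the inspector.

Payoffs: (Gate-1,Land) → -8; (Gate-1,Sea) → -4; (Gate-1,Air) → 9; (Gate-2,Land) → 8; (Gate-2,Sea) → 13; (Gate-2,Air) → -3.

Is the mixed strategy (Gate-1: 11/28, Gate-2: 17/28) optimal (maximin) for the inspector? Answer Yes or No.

Against Land this mix gives (11/28)·(-8) + (17/28)·8 = 12/7.
Against Sea this mix gives (11/28)·(-4) + (17/28)·13 = 177/28.
Against Air this mix gives (11/28)·9 + (17/28)·(-3) = 12/7.
All of the smuggler's active replies (Land, Air) yield 12/7, and no column does worse for the inspector. The mix makes the smuggler indifferent and guarantees 12/7, so it is optimal.

Yes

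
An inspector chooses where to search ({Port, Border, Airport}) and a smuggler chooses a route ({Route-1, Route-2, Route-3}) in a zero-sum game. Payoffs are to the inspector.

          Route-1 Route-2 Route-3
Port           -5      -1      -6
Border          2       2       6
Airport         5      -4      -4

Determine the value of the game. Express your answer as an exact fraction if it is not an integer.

2

Row minima: Port → -6, Border → 2, Airport → -4; maximin = 2.
Column maxima: Route-1 → 5, Route-2 → 2, Route-3 → 6; minimax = 2.
Since maximin = minimax = 2, there is a saddle point and the value is 2.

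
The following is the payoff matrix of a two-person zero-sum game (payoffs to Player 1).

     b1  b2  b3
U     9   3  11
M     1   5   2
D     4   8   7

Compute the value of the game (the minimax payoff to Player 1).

6

Row minima: U → 3, M → 1, D → 4; maximin = 4.
Column maxima: b1 → 9, b2 → 8, b3 → 11; minimax = 8.
4 ≠ 8, so there is no saddle point; optimal play is mixed.
M is strictly dominated by D, so Player 1 never plays it.
b3 is strictly dominated by b1 (it gives Player 1 strictly more in every row), so Player 2 never plays it.
On the remaining 2×2 (U, D vs b1, b2):
Let Player 1 play U with probability p. Expected payoff against b1: 9p + 4(1−p) = 5p + 4; against b2: 3p + 8(1−p) = −5p + 8.
Setting these equal: 5p + 4 = −5p + 8 ⇒ 10p = 4 ⇒ p = 2/5, and the value is (5)·(2/5) + 4 = 6.
For Player 2: with q = P(b1), equating U's and D's payoffs gives 6q + 3 = −4q + 8 ⇒ q = 1/2.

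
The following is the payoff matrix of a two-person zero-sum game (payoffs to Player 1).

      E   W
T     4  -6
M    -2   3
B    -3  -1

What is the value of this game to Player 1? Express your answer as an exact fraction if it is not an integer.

0

Row minima: T → -6, M → -2, B → -3; maximin = -2.
Column maxima: E → 4, W → 3; minimax = 3.
-2 ≠ 3, so there is no saddle point; optimal play is mixed.
B is strictly dominated by M, so Player 1 never plays it.
On the remaining 2×2 (T, M vs E, W):
Let Player 1 play T with probability p. Expected payoff against E: 4p + (-2)(1−p) = 6p − 2; against W: (-6)p + 3(1−p) = −9p + 3.
Setting these equal: 6p − 2 = −9p + 3 ⇒ 15p = 5 ⇒ p = 1/3, and the value is (6)·(1/3) − 2 = 0.
For Player 2: with q = P(E), equating T's and M's payoffs gives 10q − 6 = −5q + 3 ⇒ q = 3/5.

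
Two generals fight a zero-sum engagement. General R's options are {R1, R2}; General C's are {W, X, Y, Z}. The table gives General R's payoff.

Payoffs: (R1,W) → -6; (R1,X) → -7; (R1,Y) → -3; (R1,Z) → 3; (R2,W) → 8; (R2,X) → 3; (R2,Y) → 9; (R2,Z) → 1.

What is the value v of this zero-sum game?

4/3

Row minima: R1 → -7, R2 → 1; maximin = 1.
Column maxima: W → 8, X → 3, Y → 9, Z → 3; minimax = 3.
1 ≠ 3, so there is no saddle point; optimal play is mixed.
W is strictly dominated by X (it gives General R strictly more in every row), so General C never plays it.
Y is strictly dominated by X (it gives General R strictly more in every row), so General C never plays it.
On the remaining 2×2 (R1, R2 vs X, Z):
Let General R play R1 with probability p. Expected payoff against X: (-7)p + 3(1−p) = −10p + 3; against Z: 3p + 1(1−p) = 2p + 1.
Setting these equal: −10p + 3 = 2p + 1 ⇒ −12p = -2 ⇒ p = 1/6, and the value is (-10)·(1/6) + 3 = 4/3.
For General C: with q = P(X), equating R1's and R2's payoffs gives −10q + 3 = 2q + 1 ⇒ q = 1/6.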